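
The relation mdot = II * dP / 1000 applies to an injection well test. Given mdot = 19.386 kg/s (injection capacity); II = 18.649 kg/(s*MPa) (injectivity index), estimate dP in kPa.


dP = mdot * 1000 / II
dP = 19.386 * 1000 / 18.649
dP = 1039.5 kPa


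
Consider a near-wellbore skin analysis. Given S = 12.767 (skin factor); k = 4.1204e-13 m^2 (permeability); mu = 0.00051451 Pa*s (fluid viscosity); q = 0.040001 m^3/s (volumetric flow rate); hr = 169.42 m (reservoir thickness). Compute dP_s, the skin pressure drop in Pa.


dP_s = S * q * mu / (2*pi*k*hr) / 1000
dP_s = 12.767 * 0.040001 * 0.00051451 / (2*pi*4.1204e-13*169.42) / 1000
dP_s = 599.0590 kPa
Convert: 599.0590 kPa * 1000.0 = 5.9906e+05 Pa
dP_s = 5.9906e+05 Pa


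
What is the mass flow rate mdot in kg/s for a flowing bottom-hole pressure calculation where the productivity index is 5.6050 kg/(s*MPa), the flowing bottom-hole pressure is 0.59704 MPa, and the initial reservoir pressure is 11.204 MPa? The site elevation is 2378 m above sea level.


mdot = (P_i - P_wf) * PI
mdot = (11.204 - 0.59704) * 5.6050
mdot = 59.452 kg/s


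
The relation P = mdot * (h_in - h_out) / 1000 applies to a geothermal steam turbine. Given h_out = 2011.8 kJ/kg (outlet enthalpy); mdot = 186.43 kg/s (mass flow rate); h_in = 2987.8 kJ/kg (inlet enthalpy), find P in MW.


P = mdot * (h_in - h_out) / 1000
P = 186.43 * (2987.8 - 2011.8) / 1000
P = 181.96 MW


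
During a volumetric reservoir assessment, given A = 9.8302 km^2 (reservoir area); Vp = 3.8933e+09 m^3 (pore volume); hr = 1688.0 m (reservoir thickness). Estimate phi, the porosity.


phi = Vp / (A * 1e6 * hr)
phi = 3.8933e+09 / (9.8302 * 1e6 * 1688.0)
phi = 0.23463


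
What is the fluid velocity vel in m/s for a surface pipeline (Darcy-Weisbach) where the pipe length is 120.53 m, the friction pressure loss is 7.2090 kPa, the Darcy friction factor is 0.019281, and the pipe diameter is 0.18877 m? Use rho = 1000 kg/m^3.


vel = sqrt(dP*1000*2*D / (f*L*rho))
vel = sqrt(7.2090*1000*2*0.18877 / (0.019281*120.53*1000))
vel = 1.0822 m/s


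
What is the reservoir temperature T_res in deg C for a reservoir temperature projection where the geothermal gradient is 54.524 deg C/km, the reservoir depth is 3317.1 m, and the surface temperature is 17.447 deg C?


T_res = T_surf + grad * d / 1000
T_res = 17.447 + 54.524 * 3317.1 / 1000
T_res = 198.31 deg C


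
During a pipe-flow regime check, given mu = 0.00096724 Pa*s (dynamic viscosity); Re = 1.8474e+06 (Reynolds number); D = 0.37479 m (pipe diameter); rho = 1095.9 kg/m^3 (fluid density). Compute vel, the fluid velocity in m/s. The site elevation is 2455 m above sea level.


vel = Re * mu / (rho * D)
vel = 1.8474e+06 * 0.00096724 / (1095.9 * 0.37479)
vel = 4.3505 m/s


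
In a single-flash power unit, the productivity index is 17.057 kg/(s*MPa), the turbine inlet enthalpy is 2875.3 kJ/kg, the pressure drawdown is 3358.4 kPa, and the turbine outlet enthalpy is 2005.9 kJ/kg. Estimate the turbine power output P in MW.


Step 1: mdot = PI * dP / 1000 = 17.057 * 3358.4 / 1000 = 57.28423 kg/s
Step 2: P = mdot*(h_in - h_out)/1000 = 57.28423*(2875.3 - 2005.9)/1000 = 49.803 MW
P = 49.803 MW


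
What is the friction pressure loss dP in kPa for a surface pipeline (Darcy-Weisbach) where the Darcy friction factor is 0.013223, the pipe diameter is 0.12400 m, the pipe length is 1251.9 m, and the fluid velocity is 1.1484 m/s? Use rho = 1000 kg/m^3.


dP = f * (L/D) * (rho*vel^2/2) / 1000
dP = 0.013223 * (1251.9/0.12400) * (1000*1.1484^2/2) / 1000
dP = 88.031 kPa


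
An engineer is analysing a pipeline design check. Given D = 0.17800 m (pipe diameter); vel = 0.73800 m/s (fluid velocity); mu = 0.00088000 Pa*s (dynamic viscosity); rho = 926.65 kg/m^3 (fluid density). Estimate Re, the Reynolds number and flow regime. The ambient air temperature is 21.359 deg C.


Step 1: Re = rho*vel*D/mu = 926.65*0.738*0.178/0.00088 = 1.3833e+05
Step 2: Re = 1.3833e+05 > 4000, so flow is turbulent.
Re = 1.3833e+05 (turbulent)


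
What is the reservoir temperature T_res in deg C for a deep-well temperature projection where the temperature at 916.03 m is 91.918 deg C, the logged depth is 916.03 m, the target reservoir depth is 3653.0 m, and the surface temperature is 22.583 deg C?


Step 1: grad = (T_d1 - T_surf)/d1 * 1000 = (91.918 - 22.583)/916.03 * 1000 = 75.69075 deg C/km
Step 2: T_res = T_surf + grad*d2/1000 = 22.583 + 75.69075*3653.0/1000 = 299.08 deg C
T_res = 299.08 deg C


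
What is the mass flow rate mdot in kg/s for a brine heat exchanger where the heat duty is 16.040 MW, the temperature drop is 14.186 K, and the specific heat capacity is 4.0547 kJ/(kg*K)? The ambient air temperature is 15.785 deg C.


mdot = Q * 1000 / (cp * dT)
mdot = 16.040 * 1000 / (4.0547 * 14.186)
mdot = 278.86 kg/s


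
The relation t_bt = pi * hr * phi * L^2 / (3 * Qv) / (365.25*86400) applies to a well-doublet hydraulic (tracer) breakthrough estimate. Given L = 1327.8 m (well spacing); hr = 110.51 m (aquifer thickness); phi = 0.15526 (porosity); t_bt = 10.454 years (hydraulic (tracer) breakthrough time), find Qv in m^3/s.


Qv = pi*hr*phi*L^2 / (3*t_bt*365.25*86400)
Qv = pi*110.51*0.15526*1327.8^2 / (3*10.454*365.25*86400)
Qv = 0.096022 m^3/s


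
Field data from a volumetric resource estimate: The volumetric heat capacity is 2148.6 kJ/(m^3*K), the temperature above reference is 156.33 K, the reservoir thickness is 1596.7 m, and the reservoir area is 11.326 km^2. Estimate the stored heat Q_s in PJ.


Step 1: Vr = A*1e6*hr = 11.326*1e6*1596.7 = 1.808422e+10 m^3
Step 2: Q_s = Vr*rhoc*dT/1e12 = 1.808422e+10*2148.6*156.33/1e12 = 6074.3 PJ
Q_s = 6074.3 PJ


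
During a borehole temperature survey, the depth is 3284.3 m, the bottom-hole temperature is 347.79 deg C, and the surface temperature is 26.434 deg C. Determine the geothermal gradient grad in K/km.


grad = (T_d - T_surf) / d * 1000
grad = (347.79 - 26.434) / 3284.3 * 1000
grad = 97.84612 deg C/km
Convert: 97.84612 deg C/km * 1.0 = 97.846 K/km
grad = 97.846 K/km


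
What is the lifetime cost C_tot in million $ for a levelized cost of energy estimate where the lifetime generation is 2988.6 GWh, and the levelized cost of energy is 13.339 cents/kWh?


C_tot = LCOE / 100 * E_tot
C_tot = 13.339 / 100 * 2988.6
C_tot = 398.65 million $


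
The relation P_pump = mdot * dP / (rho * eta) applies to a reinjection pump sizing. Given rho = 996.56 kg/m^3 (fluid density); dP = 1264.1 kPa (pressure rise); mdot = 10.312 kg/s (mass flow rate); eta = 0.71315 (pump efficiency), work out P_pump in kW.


P_pump = mdot * dP / (rho * eta)
P_pump = 10.312 * 1264.1 / (996.56 * 0.71315)
P_pump = 18.342 kW


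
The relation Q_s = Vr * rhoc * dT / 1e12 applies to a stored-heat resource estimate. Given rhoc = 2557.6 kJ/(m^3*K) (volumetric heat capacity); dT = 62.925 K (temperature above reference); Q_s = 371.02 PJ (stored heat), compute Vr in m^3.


Vr = Q_s * 1e12 / (rhoc * dT)
Vr = 371.02 * 1e12 / (2557.6 * 62.925)
Vr = 2.3054e+09 m^3


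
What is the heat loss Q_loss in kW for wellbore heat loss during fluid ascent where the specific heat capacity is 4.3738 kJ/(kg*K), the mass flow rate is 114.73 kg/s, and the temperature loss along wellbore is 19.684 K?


Q_loss = mdot * cp * dT
Q_loss = 114.73 * 4.3738 * 19.684
Q_loss = 9877.6 kW


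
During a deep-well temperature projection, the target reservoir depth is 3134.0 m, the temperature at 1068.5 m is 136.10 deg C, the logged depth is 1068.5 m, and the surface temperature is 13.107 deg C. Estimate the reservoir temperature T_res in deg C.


Step 1: grad = (T_d1 - T_surf)/d1 * 1000 = (136.1 - 13.107)/1068.5 * 1000 = 115.1081 deg C/km
Step 2: T_res = T_surf + grad*d2/1000 = 13.107 + 115.1081*3134.0/1000 = 373.86 deg C
T_res = 373.86 deg C


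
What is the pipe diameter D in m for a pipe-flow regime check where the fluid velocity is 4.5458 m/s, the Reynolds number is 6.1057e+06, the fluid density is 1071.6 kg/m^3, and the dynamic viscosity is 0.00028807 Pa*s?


D = Re * mu / (rho * vel)
D = 6.1057e+06 * 0.00028807 / (1071.6 * 4.5458)
D = 0.36107 m


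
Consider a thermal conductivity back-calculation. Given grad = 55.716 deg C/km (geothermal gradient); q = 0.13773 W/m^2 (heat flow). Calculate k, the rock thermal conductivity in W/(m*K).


k = q / (grad / 1000)
k = 0.13773 / (55.716 / 1000)
k = 2.4720 W/(m*K)


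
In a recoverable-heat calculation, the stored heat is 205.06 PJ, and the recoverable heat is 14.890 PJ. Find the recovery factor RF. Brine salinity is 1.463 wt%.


RF = Q_rec / Q_s
RF = 14.890 / 205.06
RF = 0.072613


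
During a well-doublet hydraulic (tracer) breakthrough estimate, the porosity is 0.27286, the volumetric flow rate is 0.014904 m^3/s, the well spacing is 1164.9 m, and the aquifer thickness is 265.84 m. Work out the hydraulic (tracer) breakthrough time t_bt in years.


t_bt = pi * hr * phi * L^2 / (3 * Qv) / (365.25*86400)
t_bt = pi * 265.84 * 0.27286 * 1164.9^2 / (3 * 0.014904) / (365.25*86400)
t_bt = 219.16 years


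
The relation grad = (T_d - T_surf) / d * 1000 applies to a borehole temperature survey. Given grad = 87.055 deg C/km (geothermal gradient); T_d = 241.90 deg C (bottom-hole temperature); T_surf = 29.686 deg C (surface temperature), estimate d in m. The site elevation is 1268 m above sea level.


d = (T_d - T_surf) / grad * 1000
d = (241.90 - 29.686) / 87.055 * 1000
d = 2437.7 m


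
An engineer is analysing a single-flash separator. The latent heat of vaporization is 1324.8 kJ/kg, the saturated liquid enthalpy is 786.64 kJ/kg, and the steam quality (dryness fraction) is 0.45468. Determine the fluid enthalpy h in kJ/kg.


h = hf + x * hfg
h = 786.64 + 0.45468 * 1324.8
h = 1389.0 kJ/kg


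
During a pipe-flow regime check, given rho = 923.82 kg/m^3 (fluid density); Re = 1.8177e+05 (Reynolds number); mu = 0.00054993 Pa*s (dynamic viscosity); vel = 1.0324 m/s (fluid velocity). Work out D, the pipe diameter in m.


D = Re * mu / (rho * vel)
D = 1.8177e+05 * 0.00054993 / (923.82 * 1.0324)
D = 0.10481 m


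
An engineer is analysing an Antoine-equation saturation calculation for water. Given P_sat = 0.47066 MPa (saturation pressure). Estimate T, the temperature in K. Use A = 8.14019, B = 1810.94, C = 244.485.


T = B / (A - log10(P_sat * 760 / 0.101325)) - C
T = 1810.94 / (8.14019 - log10(0.47066 * 760 / 0.101325)) - 244.485
T = 149.8503 deg C
Convert to K: 149.8503 + 273.15 = 423.00 K
T = 423.00 K


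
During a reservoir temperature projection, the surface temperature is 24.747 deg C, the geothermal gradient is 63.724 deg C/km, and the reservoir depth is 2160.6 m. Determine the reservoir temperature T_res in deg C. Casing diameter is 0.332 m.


T_res = T_surf + grad * d / 1000
T_res = 24.747 + 63.724 * 2160.6 / 1000
T_res = 162.43 deg C


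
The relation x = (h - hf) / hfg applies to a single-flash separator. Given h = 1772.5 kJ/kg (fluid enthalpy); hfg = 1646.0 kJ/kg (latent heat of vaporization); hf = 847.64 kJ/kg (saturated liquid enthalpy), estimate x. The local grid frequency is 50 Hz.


x = (h - hf) / hfg
x = (1772.5 - 847.64) / 1646.0
x = 0.56188


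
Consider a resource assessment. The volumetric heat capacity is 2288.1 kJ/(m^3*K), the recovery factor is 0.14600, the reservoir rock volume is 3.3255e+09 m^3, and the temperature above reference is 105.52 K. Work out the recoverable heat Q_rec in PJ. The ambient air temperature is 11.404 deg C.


Step 1: Q_s = Vr*rhoc*dT/1e12 = 3.3255e+09*2288.1*105.52/1e12 = 802.9098 PJ
Step 2: Q_rec = Q_s * RF = 802.9098 * 0.146 = 117.22 PJ
Q_rec = 117.22 PJ


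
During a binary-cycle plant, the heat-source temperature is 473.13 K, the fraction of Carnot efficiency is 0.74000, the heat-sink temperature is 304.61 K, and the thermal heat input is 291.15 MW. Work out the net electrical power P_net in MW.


Step 1: eta = (1 - Tc/Th)*f = (1 - 304.61/473.13)*0.74 = 0.2635741
Step 2: P_net = eta * Q_in = 0.2635741 * 291.15 = 76.740 MW
P_net = 76.740 MW


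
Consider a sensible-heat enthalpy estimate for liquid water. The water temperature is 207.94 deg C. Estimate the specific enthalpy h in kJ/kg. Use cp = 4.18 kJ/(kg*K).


h = cp * T
h = 4.18 * 207.94
h = 869.19 kJ/kg


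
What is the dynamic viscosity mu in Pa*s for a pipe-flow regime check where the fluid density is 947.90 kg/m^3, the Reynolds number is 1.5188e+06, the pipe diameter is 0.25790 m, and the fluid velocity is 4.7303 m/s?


mu = rho * vel * D / Re
mu = 947.90 * 4.7303 * 0.25790 / 1.5188e+06
mu = 0.00076138 Pa*s


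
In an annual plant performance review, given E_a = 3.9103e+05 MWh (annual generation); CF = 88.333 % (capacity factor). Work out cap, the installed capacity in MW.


cap = E_a / (CF/100 * 8760)
cap = 3.9103e+05 / (88.333/100 * 8760)
cap = 50.534 MW


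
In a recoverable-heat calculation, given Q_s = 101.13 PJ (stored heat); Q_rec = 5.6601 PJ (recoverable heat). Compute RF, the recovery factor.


RF = Q_rec / Q_s
RF = 5.6601 / 101.13
RF = 0.055969


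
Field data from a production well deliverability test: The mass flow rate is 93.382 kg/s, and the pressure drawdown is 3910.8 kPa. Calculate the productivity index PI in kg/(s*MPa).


PI = mdot * 1000 / dP
PI = 93.382 * 1000 / 3910.8
PI = 23.878 kg/(s*MPa)


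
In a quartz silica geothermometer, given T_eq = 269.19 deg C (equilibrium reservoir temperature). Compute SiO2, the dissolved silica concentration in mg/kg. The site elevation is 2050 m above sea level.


SiO2 = 10^(5.19 - 1309/(T_eq + 273.15))
SiO2 = 10^(5.19 - 1309/(269.19 + 273.15))
SiO2 = 597.56 mg/kg


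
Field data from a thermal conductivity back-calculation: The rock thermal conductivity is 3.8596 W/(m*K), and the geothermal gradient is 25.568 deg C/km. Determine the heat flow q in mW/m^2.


q = k * grad / 1000
q = 3.8596 * 25.568 / 1000
q = 0.09868225 W/m^2
Convert: 0.09868225 W/m^2 * 1000.0 = 98.682 mW/m^2
q = 98.682 mW/m^2


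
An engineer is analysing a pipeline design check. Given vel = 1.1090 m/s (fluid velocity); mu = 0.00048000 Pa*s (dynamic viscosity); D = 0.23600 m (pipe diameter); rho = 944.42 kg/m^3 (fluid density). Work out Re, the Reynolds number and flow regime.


Step 1: Re = rho*vel*D/mu = 944.42*1.109*0.236/0.00048 = 5.1495e+05
Step 2: Re = 5.1495e+05 > 4000, so flow is turbulent.
Re = 5.1495e+05 (turbulent)


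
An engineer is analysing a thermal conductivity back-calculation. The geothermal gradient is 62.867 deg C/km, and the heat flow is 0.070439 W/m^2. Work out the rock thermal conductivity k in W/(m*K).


k = q / (grad / 1000)
k = 0.070439 / (62.867 / 1000)
k = 1.1204 W/(m*K)


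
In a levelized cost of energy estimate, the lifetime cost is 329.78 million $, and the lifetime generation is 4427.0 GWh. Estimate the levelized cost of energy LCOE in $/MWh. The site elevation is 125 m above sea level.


LCOE = C_tot / E_tot * 100
LCOE = 329.78 / 4427.0 * 100
LCOE = 7.449288 cents/kWh
Convert: 7.449288 cents/kWh * 10.0 = 74.493 $/MWh
LCOE = 74.493 $/MWh


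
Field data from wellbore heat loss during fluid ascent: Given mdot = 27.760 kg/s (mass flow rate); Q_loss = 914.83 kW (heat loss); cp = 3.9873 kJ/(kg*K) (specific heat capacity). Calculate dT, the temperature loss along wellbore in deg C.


dT = Q_loss / (mdot * cp)
dT = 914.83 / (27.760 * 3.9873)
dT = 8.264984 K
Convert (temperature difference, 1 K = 1 deg C): 8.264984 K = 8.264984 deg C
dT = 8.2650 deg C


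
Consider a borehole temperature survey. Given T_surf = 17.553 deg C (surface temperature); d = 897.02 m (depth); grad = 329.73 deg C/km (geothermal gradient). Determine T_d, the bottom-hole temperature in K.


T_d = T_surf + grad * d / 1000
T_d = 17.553 + 329.73 * 897.02 / 1000
T_d = 313.3274 deg C
Convert to K: 313.3274 + 273.15 = 586.48 K
T_d = 586.48 K


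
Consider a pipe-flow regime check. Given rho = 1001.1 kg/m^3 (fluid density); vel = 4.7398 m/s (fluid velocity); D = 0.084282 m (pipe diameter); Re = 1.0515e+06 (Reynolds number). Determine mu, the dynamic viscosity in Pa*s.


mu = rho * vel * D / Re
mu = 1001.1 * 4.7398 * 0.084282 / 1.0515e+06
mu = 0.00038033 Pa*s


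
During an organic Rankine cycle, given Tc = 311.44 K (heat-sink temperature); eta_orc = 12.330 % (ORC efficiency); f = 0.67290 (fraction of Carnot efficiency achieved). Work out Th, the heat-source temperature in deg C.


Th = Tc / (1 - (eta_orc/100)/f)
Th = 311.44 / (1 - (12.330/100)/0.67290)
Th = 381.3100 K
Convert to deg C: 381.3100 - 273.15 = 108.16 deg C
Th = 108.16 deg C


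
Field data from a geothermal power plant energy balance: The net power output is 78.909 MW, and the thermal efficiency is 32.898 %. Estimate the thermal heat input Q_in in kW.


Q_in = W_net / (eta / 100)
Q_in = 78.909 / (32.898 / 100)
Q_in = 239.8596 MW
Convert: 239.8596 MW * 1000.0 = 2.3986e+05 kW
Q_in = 2.3986e+05 kW


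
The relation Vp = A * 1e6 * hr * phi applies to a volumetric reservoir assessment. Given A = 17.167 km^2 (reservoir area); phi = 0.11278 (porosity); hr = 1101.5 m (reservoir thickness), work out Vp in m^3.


Vp = A * 1e6 * hr * phi
Vp = 17.167 * 1e6 * 1101.5 * 0.11278
Vp = 2.1326e+09 m^3


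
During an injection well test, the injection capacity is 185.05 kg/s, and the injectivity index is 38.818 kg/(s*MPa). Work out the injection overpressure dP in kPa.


dP = mdot * 1000 / II
dP = 185.05 * 1000 / 38.818
dP = 4767.1 kPa


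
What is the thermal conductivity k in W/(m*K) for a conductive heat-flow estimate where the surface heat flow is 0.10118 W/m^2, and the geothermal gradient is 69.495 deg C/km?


k = q * 1000 / grad
k = 0.10118 * 1000 / 69.495
k = 1.4559 W/(m*K)


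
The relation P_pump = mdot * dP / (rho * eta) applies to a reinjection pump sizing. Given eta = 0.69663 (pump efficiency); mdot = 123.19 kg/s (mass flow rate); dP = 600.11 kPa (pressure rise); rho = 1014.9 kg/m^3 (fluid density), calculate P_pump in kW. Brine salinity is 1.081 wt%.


P_pump = mdot * dP / (rho * eta)
P_pump = 123.19 * 600.11 / (1014.9 * 0.69663)
P_pump = 104.56 kW


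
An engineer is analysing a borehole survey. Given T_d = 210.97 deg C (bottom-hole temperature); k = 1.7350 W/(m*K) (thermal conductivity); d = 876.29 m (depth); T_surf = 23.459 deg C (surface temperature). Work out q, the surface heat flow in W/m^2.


Step 1: grad = (T_d - T_surf)/d * 1000 = (210.97 - 23.459)/876.29 * 1000 = 213.9828 deg C/km
Step 2: q = k * grad / 1000 = 1.735 * 213.9828 / 1000 = 0.37126 W/m^2
q = 0.37126 W/m^2


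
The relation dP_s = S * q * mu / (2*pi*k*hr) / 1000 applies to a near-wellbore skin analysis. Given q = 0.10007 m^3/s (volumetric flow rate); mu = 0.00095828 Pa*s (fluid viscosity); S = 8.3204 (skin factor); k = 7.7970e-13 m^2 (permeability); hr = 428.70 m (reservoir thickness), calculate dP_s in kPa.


dP_s = S * q * mu / (2*pi*k*hr) / 1000
dP_s = 8.3204 * 0.10007 * 0.00095828 / (2*pi*7.7970e-13*428.70) / 1000
dP_s = 379.91 kPa


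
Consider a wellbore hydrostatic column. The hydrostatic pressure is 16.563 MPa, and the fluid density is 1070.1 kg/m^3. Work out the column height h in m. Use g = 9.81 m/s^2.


h = P * 1e6 / (g * rho)
h = 16.563 * 1e6 / (9.81 * 1070.1)
h = 1577.8 m


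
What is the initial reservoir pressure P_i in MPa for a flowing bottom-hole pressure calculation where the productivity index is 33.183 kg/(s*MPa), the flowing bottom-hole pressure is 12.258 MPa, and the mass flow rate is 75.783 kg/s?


P_i = P_wf + mdot / PI
P_i = 12.258 + 75.783 / 33.183
P_i = 14.542 MPa


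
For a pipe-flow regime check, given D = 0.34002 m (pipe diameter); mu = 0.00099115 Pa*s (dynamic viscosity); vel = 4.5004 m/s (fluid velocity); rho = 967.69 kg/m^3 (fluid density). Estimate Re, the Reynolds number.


Re = rho * vel * D / mu
Re = 967.69 * 4.5004 * 0.34002 / 0.00099115
Re = 1.4940e+06


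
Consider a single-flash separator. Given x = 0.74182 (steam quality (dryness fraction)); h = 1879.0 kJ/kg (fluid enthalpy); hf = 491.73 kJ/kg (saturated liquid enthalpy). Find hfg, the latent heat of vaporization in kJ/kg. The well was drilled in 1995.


hfg = (h - hf) / x
hfg = (1879.0 - 491.73) / 0.74182
hfg = 1870.1 kJ/kg


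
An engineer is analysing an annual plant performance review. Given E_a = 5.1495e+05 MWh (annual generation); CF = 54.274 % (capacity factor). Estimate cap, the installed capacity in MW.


cap = E_a / (CF/100 * 8760)
cap = 5.1495e+05 / (54.274/100 * 8760)
cap = 108.31 MW


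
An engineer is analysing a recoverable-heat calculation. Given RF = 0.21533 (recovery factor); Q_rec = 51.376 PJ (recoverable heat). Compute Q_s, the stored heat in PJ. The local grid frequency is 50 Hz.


Q_s = Q_rec / RF
Q_s = 51.376 / 0.21533
Q_s = 238.59 PJ


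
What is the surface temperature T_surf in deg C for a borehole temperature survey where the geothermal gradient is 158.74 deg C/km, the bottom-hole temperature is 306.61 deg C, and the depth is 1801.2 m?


T_surf = T_d - grad * d / 1000
T_surf = 306.61 - 158.74 * 1801.2 / 1000
T_surf = 20.688 deg C


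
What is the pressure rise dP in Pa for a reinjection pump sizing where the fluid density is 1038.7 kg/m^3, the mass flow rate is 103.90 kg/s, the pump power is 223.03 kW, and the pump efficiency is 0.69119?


dP = P_pump * rho * eta / mdot
dP = 223.03 * 1038.7 * 0.69119 / 103.90
dP = 1541.116 kPa
Convert: 1541.116 kPa * 1000.0 = 1.5411e+06 Pa
dP = 1.5411e+06 Pa


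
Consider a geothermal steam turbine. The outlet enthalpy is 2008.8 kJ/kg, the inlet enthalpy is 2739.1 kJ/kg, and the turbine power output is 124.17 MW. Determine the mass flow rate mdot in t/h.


mdot = P * 1000 / (h_in - h_out)
mdot = 124.17 * 1000 / (2739.1 - 2008.8)
mdot = 170.0260 kg/s
Convert: 170.0260 kg/s * 3.6 = 612.09 t/h
mdot = 612.09 t/h


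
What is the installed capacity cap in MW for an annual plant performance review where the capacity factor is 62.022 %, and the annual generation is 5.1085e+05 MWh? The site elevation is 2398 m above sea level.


cap = E_a / (CF/100 * 8760)
cap = 5.1085e+05 / (62.022/100 * 8760)
cap = 94.025 MW


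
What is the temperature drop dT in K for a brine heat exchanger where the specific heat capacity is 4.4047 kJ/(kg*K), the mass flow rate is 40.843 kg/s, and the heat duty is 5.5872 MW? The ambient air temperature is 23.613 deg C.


dT = Q * 1000 / (mdot * cp)
dT = 5.5872 * 1000 / (40.843 * 4.4047)
dT = 31.057 K


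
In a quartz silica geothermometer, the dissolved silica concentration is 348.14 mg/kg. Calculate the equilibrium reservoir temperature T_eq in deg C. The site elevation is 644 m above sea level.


T_eq = 1309 / (5.19 - log10(SiO2)) - 273.15
T_eq = 1309 / (5.19 - log10(348.14)) - 273.15
T_eq = 221.14 deg C


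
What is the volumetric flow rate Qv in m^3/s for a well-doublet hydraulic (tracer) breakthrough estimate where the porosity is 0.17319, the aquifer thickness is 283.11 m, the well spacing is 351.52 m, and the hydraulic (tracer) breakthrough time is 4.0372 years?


Qv = pi*hr*phi*L^2 / (3*t_bt*365.25*86400)
Qv = pi*283.11*0.17319*351.52^2 / (3*4.0372*365.25*86400)
Qv = 0.049799 m^3/s


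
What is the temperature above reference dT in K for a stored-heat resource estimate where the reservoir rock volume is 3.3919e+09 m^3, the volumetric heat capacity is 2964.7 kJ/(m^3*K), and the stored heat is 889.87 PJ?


dT = Q_s * 1e12 / (Vr * rhoc)
dT = 889.87 * 1e12 / (3.3919e+09 * 2964.7)
dT = 88.492 K


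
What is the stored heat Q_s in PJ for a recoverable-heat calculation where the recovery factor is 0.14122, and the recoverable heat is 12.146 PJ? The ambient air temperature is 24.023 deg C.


Q_s = Q_rec / RF
Q_s = 12.146 / 0.14122
Q_s = 86.008 PJ


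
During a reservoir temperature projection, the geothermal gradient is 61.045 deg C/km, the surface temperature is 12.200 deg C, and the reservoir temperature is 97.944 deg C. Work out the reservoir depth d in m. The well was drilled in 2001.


d = (T_res - T_surf) / grad * 1000
d = (97.944 - 12.200) / 61.045 * 1000
d = 1404.6 m


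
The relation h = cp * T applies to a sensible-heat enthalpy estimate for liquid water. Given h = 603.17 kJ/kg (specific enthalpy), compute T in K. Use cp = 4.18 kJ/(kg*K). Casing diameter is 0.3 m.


T = h / cp
T = 603.17 / 4.18
T = 144.2990 deg C
Convert to K: 144.2990 + 273.15 = 417.45 K
T = 417.45 K


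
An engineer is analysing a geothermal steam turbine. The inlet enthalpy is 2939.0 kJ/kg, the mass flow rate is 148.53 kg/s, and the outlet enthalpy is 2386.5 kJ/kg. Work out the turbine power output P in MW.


P = mdot * (h_in - h_out) / 1000
P = 148.53 * (2939.0 - 2386.5) / 1000
P = 82.063 MW


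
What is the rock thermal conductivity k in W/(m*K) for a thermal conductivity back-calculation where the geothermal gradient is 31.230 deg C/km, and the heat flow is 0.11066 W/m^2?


k = q / (grad / 1000)
k = 0.11066 / (31.230 / 1000)
k = 3.5434 W/(m*K)


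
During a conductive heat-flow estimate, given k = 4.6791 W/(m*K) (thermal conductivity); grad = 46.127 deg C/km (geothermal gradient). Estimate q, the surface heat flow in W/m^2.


q = k * grad / 1000
q = 4.6791 * 46.127 / 1000
q = 0.21583 W/m^2


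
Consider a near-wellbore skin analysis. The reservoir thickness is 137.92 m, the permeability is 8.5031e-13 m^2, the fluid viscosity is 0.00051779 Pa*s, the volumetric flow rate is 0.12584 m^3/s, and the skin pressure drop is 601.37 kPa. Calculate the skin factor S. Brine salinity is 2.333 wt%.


S = dP_s * 1000 * 2*pi*k*hr / (q*mu)
S = 601.37 * 1000 * 2*pi*8.5031e-13*137.92 / (0.12584*0.00051779)
S = 6.8007


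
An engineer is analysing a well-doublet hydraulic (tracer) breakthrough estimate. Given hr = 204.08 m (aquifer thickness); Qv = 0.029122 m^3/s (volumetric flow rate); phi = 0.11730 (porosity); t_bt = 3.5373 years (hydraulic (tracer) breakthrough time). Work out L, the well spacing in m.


L = sqrt(t_bt*365.25*86400*3*Qv / (pi*hr*phi))
L = sqrt(3.5373*365.25*86400*3*0.029122 / (pi*204.08*0.11730))
L = 360.11 m


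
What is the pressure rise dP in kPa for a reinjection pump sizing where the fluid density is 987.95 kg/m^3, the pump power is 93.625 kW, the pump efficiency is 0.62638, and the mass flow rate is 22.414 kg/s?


dP = P_pump * rho * eta / mdot
dP = 93.625 * 987.95 * 0.62638 / 22.414
dP = 2584.9 kPa


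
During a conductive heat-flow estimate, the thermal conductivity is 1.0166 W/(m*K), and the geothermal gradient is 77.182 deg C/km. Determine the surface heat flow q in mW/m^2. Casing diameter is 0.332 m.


q = k * grad / 1000
q = 1.0166 * 77.182 / 1000
q = 0.07846322 W/m^2
Convert: 0.07846322 W/m^2 * 1000.0 = 78.463 mW/m^2
q = 78.463 mW/m^2


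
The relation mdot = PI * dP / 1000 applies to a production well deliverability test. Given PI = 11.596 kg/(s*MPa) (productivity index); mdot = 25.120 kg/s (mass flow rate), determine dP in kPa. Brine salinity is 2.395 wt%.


dP = mdot * 1000 / PI
dP = 25.120 * 1000 / 11.596
dP = 2166.3 kPa


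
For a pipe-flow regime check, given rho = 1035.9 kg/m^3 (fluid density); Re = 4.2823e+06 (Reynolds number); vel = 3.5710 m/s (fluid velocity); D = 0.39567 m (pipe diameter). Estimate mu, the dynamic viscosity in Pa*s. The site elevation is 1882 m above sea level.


mu = rho * vel * D / Re
mu = 1035.9 * 3.5710 * 0.39567 / 4.2823e+06
mu = 0.00034179 Pa*s


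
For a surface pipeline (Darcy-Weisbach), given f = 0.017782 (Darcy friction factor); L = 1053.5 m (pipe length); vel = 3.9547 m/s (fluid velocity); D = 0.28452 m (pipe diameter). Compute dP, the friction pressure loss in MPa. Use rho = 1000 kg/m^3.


dP = f * (L/D) * (rho*vel^2/2) / 1000
dP = 0.017782 * (1053.5/0.28452) * (1000*3.9547^2/2) / 1000
dP = 514.8722 kPa
Convert: 514.8722 kPa * 0.001 = 0.51487 MPa
dP = 0.51487 MPa


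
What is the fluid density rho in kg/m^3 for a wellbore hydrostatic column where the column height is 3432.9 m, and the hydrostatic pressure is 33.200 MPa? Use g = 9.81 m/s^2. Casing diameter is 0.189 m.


rho = P * 1e6 / (g * h)
rho = 33.200 * 1e6 / (9.81 * 3432.9)
rho = 985.84 kg/m^3


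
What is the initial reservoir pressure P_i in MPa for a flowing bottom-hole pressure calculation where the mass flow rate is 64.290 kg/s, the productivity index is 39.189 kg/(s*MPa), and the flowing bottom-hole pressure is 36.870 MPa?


P_i = P_wf + mdot / PI
P_i = 36.870 + 64.290 / 39.189
P_i = 38.511 MPa


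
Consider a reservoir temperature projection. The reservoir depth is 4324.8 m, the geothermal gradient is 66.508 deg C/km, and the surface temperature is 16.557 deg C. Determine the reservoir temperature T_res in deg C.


T_res = T_surf + grad * d / 1000
T_res = 16.557 + 66.508 * 4324.8 / 1000
T_res = 304.19 deg C


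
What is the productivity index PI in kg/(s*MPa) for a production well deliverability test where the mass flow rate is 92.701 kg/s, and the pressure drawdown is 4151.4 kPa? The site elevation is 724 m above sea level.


PI = mdot * 1000 / dP
PI = 92.701 * 1000 / 4151.4
PI = 22.330 kg/(s*MPa)


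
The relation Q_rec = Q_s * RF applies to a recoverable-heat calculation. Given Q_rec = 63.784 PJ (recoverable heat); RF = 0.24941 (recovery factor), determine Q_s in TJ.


Q_s = Q_rec / RF
Q_s = 63.784 / 0.24941
Q_s = 255.7395 PJ
Convert: 255.7395 PJ * 1000.0 = 2.5574e+05 TJ
Q_s = 2.5574e+05 TJ


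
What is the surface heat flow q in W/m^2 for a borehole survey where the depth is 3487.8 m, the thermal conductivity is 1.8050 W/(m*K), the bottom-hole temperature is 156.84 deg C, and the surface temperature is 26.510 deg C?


Step 1: grad = (T_d - T_surf)/d * 1000 = (156.84 - 26.51)/3487.8 * 1000 = 37.36739 deg C/km
Step 2: q = k * grad / 1000 = 1.805 * 37.36739 / 1000 = 0.067448 W/m^2
q = 0.067448 W/m^2


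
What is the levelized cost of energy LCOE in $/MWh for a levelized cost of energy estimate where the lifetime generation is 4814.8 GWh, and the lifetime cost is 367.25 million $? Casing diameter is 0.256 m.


LCOE = C_tot / E_tot * 100
LCOE = 367.25 / 4814.8 * 100
LCOE = 7.627523 cents/kWh
Convert: 7.627523 cents/kWh * 10.0 = 76.275 $/MWh
LCOE = 76.275 $/MWh


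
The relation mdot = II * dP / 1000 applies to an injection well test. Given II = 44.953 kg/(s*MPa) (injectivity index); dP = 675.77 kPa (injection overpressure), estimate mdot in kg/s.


mdot = II * dP / 1000
mdot = 44.953 * 675.77 / 1000
mdot = 30.378 kg/s


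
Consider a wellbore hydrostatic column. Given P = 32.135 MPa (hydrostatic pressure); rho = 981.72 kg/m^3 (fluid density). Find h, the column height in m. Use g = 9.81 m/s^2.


h = P * 1e6 / (g * rho)
h = 32.135 * 1e6 / (9.81 * 981.72)
h = 3336.7 m


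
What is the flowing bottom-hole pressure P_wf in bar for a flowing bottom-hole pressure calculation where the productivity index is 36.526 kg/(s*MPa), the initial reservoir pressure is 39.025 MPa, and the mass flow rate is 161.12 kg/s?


P_wf = P_i - mdot / PI
P_wf = 39.025 - 161.12 / 36.526
P_wf = 34.61390 MPa
Convert: 34.61390 MPa * 10.0 = 346.14 bar
P_wf = 346.14 bar


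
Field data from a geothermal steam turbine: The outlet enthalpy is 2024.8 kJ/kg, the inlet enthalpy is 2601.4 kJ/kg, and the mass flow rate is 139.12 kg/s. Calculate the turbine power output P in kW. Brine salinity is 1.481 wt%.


P = mdot * (h_in - h_out) / 1000
P = 139.12 * (2601.4 - 2024.8) / 1000
P = 80.21659 MW
Convert: 80.21659 MW * 1000.0 = 80217 kW
P = 80217 kW


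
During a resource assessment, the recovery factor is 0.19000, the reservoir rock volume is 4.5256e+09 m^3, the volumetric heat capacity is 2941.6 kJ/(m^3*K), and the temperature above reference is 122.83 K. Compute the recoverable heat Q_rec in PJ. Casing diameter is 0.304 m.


Step 1: Q_s = Vr*rhoc*dT/1e12 = 4.5256e+09*2941.6*122.83/1e12 = 1635.175 PJ
Step 2: Q_rec = Q_s * RF = 1635.175 * 0.19 = 310.68 PJ
Q_rec = 310.68 PJ


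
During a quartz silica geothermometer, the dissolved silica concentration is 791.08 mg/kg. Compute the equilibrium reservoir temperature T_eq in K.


T_eq = 1309 / (5.19 - log10(SiO2)) - 273.15
T_eq = 1309 / (5.19 - log10(791.08)) - 273.15
T_eq = 298.0219 deg C
Convert to K: 298.0219 + 273.15 = 571.17 K
T_eq = 571.17 K


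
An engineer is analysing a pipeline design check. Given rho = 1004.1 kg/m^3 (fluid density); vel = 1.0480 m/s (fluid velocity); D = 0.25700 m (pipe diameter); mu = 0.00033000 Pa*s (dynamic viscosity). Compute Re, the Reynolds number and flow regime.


Step 1: Re = rho*vel*D/mu = 1004.1*1.048*0.257/0.00033 = 8.1952e+05
Step 2: Re = 8.1952e+05 > 4000, so flow is turbulent.
Re = 8.1952e+05 (turbulent)


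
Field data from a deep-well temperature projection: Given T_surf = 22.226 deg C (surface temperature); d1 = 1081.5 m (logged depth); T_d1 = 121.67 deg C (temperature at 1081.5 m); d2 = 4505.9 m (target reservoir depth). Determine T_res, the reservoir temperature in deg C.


Step 1: grad = (T_d1 - T_surf)/d1 * 1000 = (121.67 - 22.226)/1081.5 * 1000 = 91.95007 deg C/km
Step 2: T_res = T_surf + grad*d2/1000 = 22.226 + 91.95007*4505.9/1000 = 436.54 deg C
T_res = 436.54 deg C


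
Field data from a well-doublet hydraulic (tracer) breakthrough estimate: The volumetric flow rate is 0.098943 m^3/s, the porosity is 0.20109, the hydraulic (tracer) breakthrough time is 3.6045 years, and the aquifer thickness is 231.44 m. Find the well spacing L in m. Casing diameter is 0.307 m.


L = sqrt(t_bt*365.25*86400*3*Qv / (pi*hr*phi))
L = sqrt(3.6045*365.25*86400*3*0.098943 / (pi*231.44*0.20109))
L = 480.55 m


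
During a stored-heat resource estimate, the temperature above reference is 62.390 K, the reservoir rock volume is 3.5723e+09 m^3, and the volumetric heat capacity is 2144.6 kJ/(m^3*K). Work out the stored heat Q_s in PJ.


Q_s = Vr * rhoc * dT / 1e12
Q_s = 3.5723e+09 * 2144.6 * 62.390 / 1e12
Q_s = 477.98 PJ


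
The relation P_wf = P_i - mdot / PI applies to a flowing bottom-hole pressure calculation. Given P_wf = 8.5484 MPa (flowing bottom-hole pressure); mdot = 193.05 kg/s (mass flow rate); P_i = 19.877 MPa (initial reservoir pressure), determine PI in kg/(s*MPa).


PI = mdot / (P_i - P_wf)
PI = 193.05 / (19.877 - 8.5484)
PI = 17.041 kg/(s*MPa)


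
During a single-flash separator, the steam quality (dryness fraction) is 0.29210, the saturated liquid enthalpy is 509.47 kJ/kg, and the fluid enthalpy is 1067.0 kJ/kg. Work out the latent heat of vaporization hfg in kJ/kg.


hfg = (h - hf) / x
hfg = (1067.0 - 509.47) / 0.29210
hfg = 1908.7 kJ/kg


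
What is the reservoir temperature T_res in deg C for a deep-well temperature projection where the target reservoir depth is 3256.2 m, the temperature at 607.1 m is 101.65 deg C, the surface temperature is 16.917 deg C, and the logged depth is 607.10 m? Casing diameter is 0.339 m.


Step 1: grad = (T_d1 - T_surf)/d1 * 1000 = (101.65 - 16.917)/607.1 * 1000 = 139.5701 deg C/km
Step 2: T_res = T_surf + grad*d2/1000 = 16.917 + 139.5701*3256.2/1000 = 471.39 deg C
T_res = 471.39 deg C


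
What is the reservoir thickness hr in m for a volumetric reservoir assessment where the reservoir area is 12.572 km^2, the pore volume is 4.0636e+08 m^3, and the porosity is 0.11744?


hr = Vp / (A * 1e6 * phi)
hr = 4.0636e+08 / (12.572 * 1e6 * 0.11744)
hr = 275.23 m


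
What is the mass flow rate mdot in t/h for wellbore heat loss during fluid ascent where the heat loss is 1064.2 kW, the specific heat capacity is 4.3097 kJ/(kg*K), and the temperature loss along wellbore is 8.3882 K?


mdot = Q_loss / (cp * dT)
mdot = 1064.2 / (4.3097 * 8.3882)
mdot = 29.43794 kg/s
Convert: 29.43794 kg/s * 3.6 = 105.98 t/h
mdot = 105.98 t/h


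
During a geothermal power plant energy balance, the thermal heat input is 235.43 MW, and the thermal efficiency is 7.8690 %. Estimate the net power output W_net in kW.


W_net = eta / 100 * Q_in
W_net = 7.8690 / 100 * 235.43
W_net = 18.52599 MW
Convert: 18.52599 MW * 1000.0 = 18526 kW
W_net = 18526 kW


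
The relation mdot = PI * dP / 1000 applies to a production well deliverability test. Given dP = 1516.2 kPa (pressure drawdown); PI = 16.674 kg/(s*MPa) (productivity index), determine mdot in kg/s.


mdot = PI * dP / 1000
mdot = 16.674 * 1516.2 / 1000
mdot = 25.281 kg/s


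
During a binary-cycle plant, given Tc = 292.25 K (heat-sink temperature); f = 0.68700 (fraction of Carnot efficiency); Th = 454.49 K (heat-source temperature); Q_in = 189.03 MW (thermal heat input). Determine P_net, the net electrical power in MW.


Step 1: eta = (1 - Tc/Th)*f = (1 - 292.25/454.49)*0.687 = 0.2452395
Step 2: P_net = eta * Q_in = 0.2452395 * 189.03 = 46.358 MW
P_net = 46.358 MW


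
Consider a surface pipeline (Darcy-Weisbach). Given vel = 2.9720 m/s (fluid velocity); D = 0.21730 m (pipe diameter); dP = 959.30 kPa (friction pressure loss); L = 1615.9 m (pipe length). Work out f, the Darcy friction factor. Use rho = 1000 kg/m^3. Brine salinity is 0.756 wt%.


f = dP*1000 / ((L/D)*(rho*vel^2/2))
f = 959.30*1000 / ((1615.9/0.21730)*(1000*2.9720^2/2))
f = 0.029210


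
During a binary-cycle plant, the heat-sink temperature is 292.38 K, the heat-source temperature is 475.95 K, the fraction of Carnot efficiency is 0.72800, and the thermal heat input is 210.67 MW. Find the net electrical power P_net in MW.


Step 1: eta = (1 - Tc/Th)*f = (1 - 292.38/475.95)*0.728 = 0.2807836
Step 2: P_net = eta * Q_in = 0.2807836 * 210.67 = 59.153 MW
P_net = 59.153 MW


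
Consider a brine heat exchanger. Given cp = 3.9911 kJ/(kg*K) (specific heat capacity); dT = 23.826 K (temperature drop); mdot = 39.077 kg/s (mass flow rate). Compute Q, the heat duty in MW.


Q = mdot * cp * dT / 1000
Q = 39.077 * 3.9911 * 23.826 / 1000
Q = 3.7159 MW


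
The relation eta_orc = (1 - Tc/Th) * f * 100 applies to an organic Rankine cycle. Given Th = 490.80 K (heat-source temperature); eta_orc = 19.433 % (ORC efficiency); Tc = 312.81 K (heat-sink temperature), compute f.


f = (eta_orc/100) / (1 - Tc/Th)
f = (19.433/100) / (1 - 312.81/490.80)
f = 0.53586


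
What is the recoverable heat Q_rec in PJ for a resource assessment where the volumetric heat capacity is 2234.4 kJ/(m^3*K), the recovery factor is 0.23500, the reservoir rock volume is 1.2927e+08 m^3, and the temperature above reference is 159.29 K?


Step 1: Q_s = Vr*rhoc*dT/1e12 = 1.2927e+08*2234.4*159.29/1e12 = 46.00947 PJ
Step 2: Q_rec = Q_s * RF = 46.00947 * 0.235 = 10.812 PJ
Q_rec = 10.812 PJ


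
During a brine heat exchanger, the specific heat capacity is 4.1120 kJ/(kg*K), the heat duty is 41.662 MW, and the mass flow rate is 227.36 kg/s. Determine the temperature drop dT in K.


dT = Q * 1000 / (mdot * cp)
dT = 41.662 * 1000 / (227.36 * 4.1120)
dT = 44.563 K


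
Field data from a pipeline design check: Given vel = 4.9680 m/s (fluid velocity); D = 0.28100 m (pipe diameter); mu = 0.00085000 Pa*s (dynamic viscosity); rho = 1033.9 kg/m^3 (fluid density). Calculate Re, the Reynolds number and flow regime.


Step 1: Re = rho*vel*D/mu = 1033.9*4.968*0.281/0.00085 = 1.6980e+06
Step 2: Re = 1.6980e+06 > 4000, so flow is turbulent.
Re = 1.6980e+06 (turbulent)


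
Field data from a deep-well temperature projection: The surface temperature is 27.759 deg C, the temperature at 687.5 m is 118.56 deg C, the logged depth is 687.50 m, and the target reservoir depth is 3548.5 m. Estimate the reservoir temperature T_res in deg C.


Step 1: grad = (T_d1 - T_surf)/d1 * 1000 = (118.56 - 27.759)/687.5 * 1000 = 132.0742 deg C/km
Step 2: T_res = T_surf + grad*d2/1000 = 27.759 + 132.0742*3548.5/1000 = 496.42 deg C
T_res = 496.42 deg C


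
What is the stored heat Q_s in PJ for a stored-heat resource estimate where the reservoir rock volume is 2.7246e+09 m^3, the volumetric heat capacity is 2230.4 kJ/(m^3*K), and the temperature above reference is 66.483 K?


Q_s = Vr * rhoc * dT / 1e12
Q_s = 2.7246e+09 * 2230.4 * 66.483 / 1e12
Q_s = 404.01 PJ


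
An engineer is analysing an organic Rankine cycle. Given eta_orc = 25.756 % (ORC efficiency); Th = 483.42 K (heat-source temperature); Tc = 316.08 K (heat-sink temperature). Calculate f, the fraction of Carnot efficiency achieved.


f = (eta_orc/100) / (1 - Tc/Th)
f = (25.756/100) / (1 - 316.08/483.42)
f = 0.74405
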